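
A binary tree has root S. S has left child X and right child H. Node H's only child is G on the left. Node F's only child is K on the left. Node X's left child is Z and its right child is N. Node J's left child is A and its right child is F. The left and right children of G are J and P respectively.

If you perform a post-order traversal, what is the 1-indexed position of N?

2

Post-order visits the left subtree, then the right subtree, then the node.
At S: go left to X.
  At X: go left to Z.
    Z is a leaf — visit Z.
  At X: go right to N.
    N is a leaf — visit N.
  Visit X.
At S: go right to H.
  At H: go left to G.
    At G: go left to J.
      At J: go left to A.
        A is a leaf — visit A.
      At J: go right to F.
        At F: go left to K.
          K is a leaf — visit K.
        At F: no right child.
        Visit F.
      Visit J.
    At G: go right to P.
      P is a leaf — visit P.
    Visit G.
  At H: no right child.
  Visit H.
Visit S.
Full post-order sequence: Z, N, X, A, K, F, J, P, G, H, S.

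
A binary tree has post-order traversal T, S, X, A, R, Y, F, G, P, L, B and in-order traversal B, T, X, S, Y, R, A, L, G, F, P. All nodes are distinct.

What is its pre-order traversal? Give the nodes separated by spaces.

The last element of post-order is the root; it splits in-order into left and right subtrees.
Root B: left subtree has 0 nodes { }, right has 10 {T, X, S, Y, R, A, L, G, F, P}.
  Root L: left subtree has 6 nodes {T, X, S, Y, R, A}, right has 3 {G, F, P}.
    Root Y: left subtree has 3 nodes {T, X, S}, right has 2 {R, A}.
      Root X: left subtree has 1 node {T}, right has 1 {S}.
      Root R: left subtree has 0 nodes { }, right has 1 {A}.
    Root P: left subtree has 2 nodes {G, F}, right has 0 { }.
      Root G: left subtree has 0 nodes { }, right has 1 {F}.

B L Y X T S R A P G F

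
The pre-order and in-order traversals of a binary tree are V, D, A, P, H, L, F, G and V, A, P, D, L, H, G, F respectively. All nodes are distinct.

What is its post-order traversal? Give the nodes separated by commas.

P, A, L, G, F, H, D, V

The first element of pre-order is the root; it splits in-order into left and right subtrees.
Root V: left subtree has 0 nodes { }, right has 7 {A, P, D, L, H, G, F}.
  Root D: left subtree has 2 nodes {A, P}, right has 4 {L, H, G, F}.
    Root A: left subtree has 0 nodes { }, right has 1 {P}.
    Root H: left subtree has 1 node {L}, right has 2 {G, F}.
      Root F: left subtree has 1 node {G}, right has 0 { }.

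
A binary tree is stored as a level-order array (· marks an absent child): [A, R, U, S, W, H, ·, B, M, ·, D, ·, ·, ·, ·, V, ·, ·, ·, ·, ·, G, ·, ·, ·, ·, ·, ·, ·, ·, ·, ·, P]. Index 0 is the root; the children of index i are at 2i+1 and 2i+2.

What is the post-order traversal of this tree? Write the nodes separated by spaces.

Post-order visits the left subtree, then the right subtree, then the node.
At A: go left to R.
  At R: go left to S.
    At S: go left to B.
      At B: go left to V.
        At V: no left child.
        At V: go right to P.
          P is a leaf — visit P.
        Visit V.
      At B: no right child.
      Visit B.
    At S: go right to M.
      M is a leaf — visit M.
    Visit S.
  At R: go right to W.
    At W: no left child.
    At W: go right to D.
      At D: go left to G.
        G is a leaf — visit G.
      At D: no right child.
      Visit D.
    Visit W.
  Visit R.
At A: go right to U.
  At U: go left to H.
    H is a leaf — visit H.
  At U: no right child.
  Visit U.
Visit A.

P V B M S G D W R H U A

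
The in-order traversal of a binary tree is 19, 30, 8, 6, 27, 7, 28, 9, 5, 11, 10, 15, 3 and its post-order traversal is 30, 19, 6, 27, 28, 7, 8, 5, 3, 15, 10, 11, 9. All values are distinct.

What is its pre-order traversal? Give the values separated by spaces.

9 8 19 30 7 27 6 28 11 5 10 15 3

The last element of post-order is the root; it splits in-order into left and right subtrees.
Root 9: left subtree has 7 nodes {19, 30, 8, 6, 27, 7, 28}, right has 5 {5, 11, 10, 15, 3}.
  Root 8: left subtree has 2 nodes {19, 30}, right has 4 {6, 27, 7, 28}.
    Root 19: left subtree has 0 nodes { }, right has 1 {30}.
    Root 7: left subtree has 2 nodes {6, 27}, right has 1 {28}.
      Root 27: left subtree has 1 node {6}, right has 0 { }.
  Root 11: left subtree has 1 node {5}, right has 3 {10, 15, 3}.
    Root 10: left subtree has 0 nodes { }, right has 2 {15, 3}.
      Root 15: left subtree has 0 nodes { }, right has 1 {3}.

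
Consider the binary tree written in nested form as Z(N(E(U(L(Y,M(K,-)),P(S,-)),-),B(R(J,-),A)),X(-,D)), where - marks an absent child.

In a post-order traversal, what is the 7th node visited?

U

Post-order visits the left subtree, then the right subtree, then the node.
At Z: go left to N.
  At N: go left to E.
    At E: go left to U.
      At U: go left to L.
        At L: go left to Y.
          Y is a leaf — visit Y.
        At L: go right to M.
          At M: go left to K.
            K is a leaf — visit K.
          At M: no right child.
          Visit M.
        Visit L.
      At U: go right to P.
        At P: go left to S.
          S is a leaf — visit S.
        At P: no right child.
        Visit P.
      Visit U.
    At E: no right child.
    Visit E.
  At N: go right to B.
    At B: go left to R.
      At R: go left to J.
        J is a leaf — visit J.
      At R: no right child.
      Visit R.
    At B: go right to A.
      A is a leaf — visit A.
    Visit B.
  Visit N.
At Z: go right to X.
  At X: no left child.
  At X: go right to D.
    D is a leaf — visit D.
  Visit X.
Visit Z.
Full post-order sequence: Y, K, M, L, S, P, U, E, J, R, A, B, N, D, X, Z.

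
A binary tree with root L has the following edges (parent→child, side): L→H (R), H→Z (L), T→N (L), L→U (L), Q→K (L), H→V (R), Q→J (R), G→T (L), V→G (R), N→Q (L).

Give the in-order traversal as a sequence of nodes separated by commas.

In-order visits the left subtree, then the node, then the right subtree.
At L: go left to U.
  U is a leaf — visit U.
Visit L.
At L: go right to H.
  At H: go left to Z.
    Z is a leaf — visit Z.
  Visit H.
  At H: go right to V.
    At V: no left child.
    Visit V.
    At V: go right to G.
      At G: go left to T.
        At T: go left to N.
          At N: go left to Q.
            At Q: go left to K.
              K is a leaf — visit K.
            Visit Q.
            At Q: go right to J.
              J is a leaf — visit J.
          Visit N.
          At N: no right child.
        Visit T.
        At T: no right child.
      Visit G.
      At G: no right child.

U, L, Z, H, V, K, Q, J, N, T, G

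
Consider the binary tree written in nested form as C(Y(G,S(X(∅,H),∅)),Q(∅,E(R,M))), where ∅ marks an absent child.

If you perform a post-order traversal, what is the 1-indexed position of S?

4

Post-order visits the left subtree, then the right subtree, then the node.
At C: go left to Y.
  At Y: go left to G.
    G is a leaf — visit G.
  At Y: go right to S.
    At S: go left to X.
      At X: no left child.
      At X: go right to H.
        H is a leaf — visit H.
      Visit X.
    At S: no right child.
    Visit S.
  Visit Y.
At C: go right to Q.
  At Q: no left child.
  At Q: go right to E.
    At E: go left to R.
      R is a leaf — visit R.
    At E: go right to M.
      M is a leaf — visit M.
    Visit E.
  Visit Q.
Visit C.
Full post-order sequence: G, H, X, S, Y, R, M, E, Q, C.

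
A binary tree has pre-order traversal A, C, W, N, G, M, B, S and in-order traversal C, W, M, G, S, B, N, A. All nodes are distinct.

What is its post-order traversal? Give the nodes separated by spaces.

The first element of pre-order is the root; it splits in-order into left and right subtrees.
Root A: left subtree has 7 nodes {C, W, M, G, S, B, N}, right has 0 { }.
  Root C: left subtree has 0 nodes { }, right has 6 {W, M, G, S, B, N}.
    Root W: left subtree has 0 nodes { }, right has 5 {M, G, S, B, N}.
      Root N: left subtree has 4 nodes {M, G, S, B}, right has 0 { }.
        Root G: left subtree has 1 node {M}, right has 2 {S, B}.
          Root B: left subtree has 1 node {S}, right has 0 { }.

M S B G N W C A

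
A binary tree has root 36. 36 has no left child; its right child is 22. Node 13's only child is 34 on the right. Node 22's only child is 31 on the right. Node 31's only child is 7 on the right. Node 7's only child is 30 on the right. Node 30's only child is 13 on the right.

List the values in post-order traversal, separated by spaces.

34 13 30 7 31 22 36

Post-order visits the left subtree, then the right subtree, then the node.
At 36: no left child.
At 36: go right to 22.
  At 22: no left child.
  At 22: go right to 31.
    At 31: no left child.
    At 31: go right to 7.
      At 7: no left child.
      At 7: go right to 30.
        At 30: no left child.
        At 30: go right to 13.
          At 13: no left child.
          At 13: go right to 34.
            34 is a leaf — visit 34.
          Visit 13.
        Visit 30.
      Visit 7.
    Visit 31.
  Visit 22.
Visit 36.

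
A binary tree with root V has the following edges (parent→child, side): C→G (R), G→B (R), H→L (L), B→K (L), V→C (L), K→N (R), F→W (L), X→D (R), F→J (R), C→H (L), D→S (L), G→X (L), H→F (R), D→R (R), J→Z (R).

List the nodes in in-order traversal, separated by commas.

L, H, W, F, J, Z, C, X, S, D, R, G, K, N, B, V

In-order visits the left subtree, then the node, then the right subtree.
At V: go left to C.
  At C: go left to H.
    At H: go left to L.
      L is a leaf — visit L.
    Visit H.
    At H: go right to F.
      At F: go left to W.
        W is a leaf — visit W.
      Visit F.
      At F: go right to J.
        At J: no left child.
        Visit J.
        At J: go right to Z.
          Z is a leaf — visit Z.
  Visit C.
  At C: go right to G.
    At G: go left to X.
      At X: no left child.
      Visit X.
      At X: go right to D.
        At D: go left to S.
          S is a leaf — visit S.
        Visit D.
        At D: go right to R.
          R is a leaf — visit R.
    Visit G.
    At G: go right to B.
      At B: go left to K.
        At K: no left child.
        Visit K.
        At K: go right to N.
          N is a leaf — visit N.
      Visit B.
      At B: no right child.
Visit V.
At V: no right child.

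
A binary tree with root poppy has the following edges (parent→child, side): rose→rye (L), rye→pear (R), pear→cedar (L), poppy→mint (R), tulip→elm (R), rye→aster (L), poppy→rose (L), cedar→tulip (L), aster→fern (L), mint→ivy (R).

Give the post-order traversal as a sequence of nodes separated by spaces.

fern aster elm tulip cedar pear rye rose ivy mint poppy

Post-order visits the left subtree, then the right subtree, then the node.
At poppy: go left to rose.
  At rose: go left to rye.
    At rye: go left to aster.
      At aster: go left to fern.
        fern is a leaf — visit fern.
      At aster: no right child.
      Visit aster.
    At rye: go right to pear.
      At pear: go left to cedar.
        At cedar: go left to tulip.
          At tulip: no left child.
          At tulip: go right to elm.
            elm is a leaf — visit elm.
          Visit tulip.
        At cedar: no right child.
        Visit cedar.
      At pear: no right child.
      Visit pear.
    Visit rye.
  At rose: no right child.
  Visit rose.
At poppy: go right to mint.
  At mint: no left child.
  At mint: go right to ivy.
    ivy is a leaf — visit ivy.
  Visit mint.
Visit poppy.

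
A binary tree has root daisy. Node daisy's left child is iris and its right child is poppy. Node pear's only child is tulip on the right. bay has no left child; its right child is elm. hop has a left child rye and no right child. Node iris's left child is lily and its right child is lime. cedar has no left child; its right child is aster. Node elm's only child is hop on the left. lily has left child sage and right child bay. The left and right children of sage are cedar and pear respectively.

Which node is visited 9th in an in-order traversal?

In-order visits the left subtree, then the node, then the right subtree.
At daisy: go left to iris.
  At iris: go left to lily.
    At lily: go left to sage.
      At sage: go left to cedar.
        At cedar: no left child.
        Visit cedar.
        At cedar: go right to aster.
          aster is a leaf — visit aster.
      Visit sage.
      At sage: go right to pear.
        At pear: no left child.
        Visit pear.
        At pear: go right to tulip.
          tulip is a leaf — visit tulip.
    Visit lily.
    At lily: go right to bay.
      At bay: no left child.
      Visit bay.
      At bay: go right to elm.
        At elm: go left to hop.
          At hop: go left to rye.
            rye is a leaf — visit rye.
          Visit hop.
          At hop: no right child.
        Visit elm.
        At elm: no right child.
  Visit iris.
  At iris: go right to lime.
    lime is a leaf — visit lime.
Visit daisy.
At daisy: go right to poppy.
  poppy is a leaf — visit poppy.
Full in-order sequence: cedar, aster, sage, pear, tulip, lily, bay, rye, hop, elm, iris, lime, daisy, poppy.

hop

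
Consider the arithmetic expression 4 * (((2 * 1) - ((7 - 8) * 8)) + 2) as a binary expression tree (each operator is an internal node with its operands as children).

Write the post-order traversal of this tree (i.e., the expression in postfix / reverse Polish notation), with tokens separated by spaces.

Post-order on an expression tree gives postfix notation: for each operator, emit left operand, right operand, then the operator.

4 2 1 * 7 8 - 8 * - 2 + *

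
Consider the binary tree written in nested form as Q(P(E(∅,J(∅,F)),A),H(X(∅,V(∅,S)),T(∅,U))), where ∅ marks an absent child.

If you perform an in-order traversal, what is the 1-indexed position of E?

1

In-order visits the left subtree, then the node, then the right subtree.
At Q: go left to P.
  At P: go left to E.
    At E: no left child.
    Visit E.
    At E: go right to J.
      At J: no left child.
      Visit J.
      At J: go right to F.
        F is a leaf — visit F.
  Visit P.
  At P: go right to A.
    A is a leaf — visit A.
Visit Q.
At Q: go right to H.
  At H: go left to X.
    At X: no left child.
    Visit X.
    At X: go right to V.
      At V: no left child.
      Visit V.
      At V: go right to S.
        S is a leaf — visit S.
  Visit H.
  At H: go right to T.
    At T: no left child.
    Visit T.
    At T: go right to U.
      U is a leaf — visit U.
Full in-order sequence: E, J, F, P, A, Q, X, V, S, H, T, U.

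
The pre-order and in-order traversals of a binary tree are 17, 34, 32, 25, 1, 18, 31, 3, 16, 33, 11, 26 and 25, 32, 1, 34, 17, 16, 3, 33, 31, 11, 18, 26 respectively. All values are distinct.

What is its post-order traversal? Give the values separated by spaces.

25 1 32 34 16 33 3 11 31 26 18 17

The first element of pre-order is the root; it splits in-order into left and right subtrees.
Root 17: left subtree has 4 nodes {25, 32, 1, 34}, right has 7 {16, 3, 33, 31, 11, 18, 26}.
  Root 34: left subtree has 3 nodes {25, 32, 1}, right has 0 { }.
    Root 32: left subtree has 1 node {25}, right has 1 {1}.
  Root 18: left subtree has 5 nodes {16, 3, 33, 31, 11}, right has 1 {26}.
    Root 31: left subtree has 3 nodes {16, 3, 33}, right has 1 {11}.
      Root 3: left subtree has 1 node {16}, right has 1 {33}.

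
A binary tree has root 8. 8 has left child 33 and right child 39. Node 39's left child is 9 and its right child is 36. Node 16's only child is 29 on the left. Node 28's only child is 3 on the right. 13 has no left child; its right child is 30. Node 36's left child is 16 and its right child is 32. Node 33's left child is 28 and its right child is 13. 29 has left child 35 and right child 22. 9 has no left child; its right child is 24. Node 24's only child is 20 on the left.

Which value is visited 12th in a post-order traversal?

16

Post-order visits the left subtree, then the right subtree, then the node.
At 8: go left to 33.
  At 33: go left to 28.
    At 28: no left child.
    At 28: go right to 3.
      3 is a leaf — visit 3.
    Visit 28.
  At 33: go right to 13.
    At 13: no left child.
    At 13: go right to 30.
      30 is a leaf — visit 30.
    Visit 13.
  Visit 33.
At 8: go right to 39.
  At 39: go left to 9.
    At 9: no left child.
    At 9: go right to 24.
      At 24: go left to 20.
        20 is a leaf — visit 20.
      At 24: no right child.
      Visit 24.
    Visit 9.
  At 39: go right to 36.
    At 36: go left to 16.
      At 16: go left to 29.
        At 29: go left to 35.
          35 is a leaf — visit 35.
        At 29: go right to 22.
          22 is a leaf — visit 22.
        Visit 29.
      At 16: no right child.
      Visit 16.
    At 36: go right to 32.
      32 is a leaf — visit 32.
    Visit 36.
  Visit 39.
Visit 8.
Full post-order sequence: 3, 28, 30, 13, 33, 20, 24, 9, 35, 22, 29, 16, 32, 36, 39, 8.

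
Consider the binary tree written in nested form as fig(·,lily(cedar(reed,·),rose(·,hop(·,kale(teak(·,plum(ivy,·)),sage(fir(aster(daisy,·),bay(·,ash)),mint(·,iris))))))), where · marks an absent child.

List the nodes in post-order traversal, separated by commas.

reed, cedar, ivy, plum, teak, daisy, aster, ash, bay, fir, iris, mint, sage, kale, hop, rose, lily, fig

Post-order visits the left subtree, then the right subtree, then the node.
At fig: no left child.
At fig: go right to lily.
  At lily: go left to cedar.
    At cedar: go left to reed.
      reed is a leaf — visit reed.
    At cedar: no right child.
    Visit cedar.
  At lily: go right to rose.
    At rose: no left child.
    At rose: go right to hop.
      At hop: no left child.
      At hop: go right to kale.
        At kale: go left to teak.
          At teak: no left child.
          At teak: go right to plum.
            At plum: go left to ivy.
              ivy is a leaf — visit ivy.
            At plum: no right child.
            Visit plum.
          Visit teak.
        At kale: go right to sage.
          At sage: go left to fir.
            At fir: go left to aster.
              At aster: go left to daisy.
                daisy is a leaf — visit daisy.
              At aster: no right child.
              Visit aster.
            At fir: go right to bay.
              At bay: no left child.
              At bay: go right to ash.
                ash is a leaf — visit ash.
              Visit bay.
            Visit fir.
          At sage: go right to mint.
            At mint: no left child.
            At mint: go right to iris.
              iris is a leaf — visit iris.
            Visit mint.
          Visit sage.
        Visit kale.
      Visit hop.
    Visit rose.
  Visit lily.
Visit fig.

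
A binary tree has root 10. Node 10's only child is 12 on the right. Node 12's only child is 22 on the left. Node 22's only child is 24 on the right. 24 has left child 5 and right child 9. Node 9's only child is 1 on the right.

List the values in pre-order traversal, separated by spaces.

10 12 22 24 5 9 1

Pre-order visits the node, then its left subtree, then its right subtree.
Visit 10.
At 10: no left child.
At 10: go right to 12.
  Visit 12.
  At 12: go left to 22.
    Visit 22.
    At 22: no left child.
    At 22: go right to 24.
      Visit 24.
      At 24: go left to 5.
        5 is a leaf — visit 5.
      At 24: go right to 9.
        Visit 9.
        At 9: no left child.
        At 9: go right to 1.
          1 is a leaf — visit 1.
  At 12: no right child.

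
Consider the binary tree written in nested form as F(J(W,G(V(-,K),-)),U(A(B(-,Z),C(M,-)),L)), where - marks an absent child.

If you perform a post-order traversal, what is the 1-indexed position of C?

9

Post-order visits the left subtree, then the right subtree, then the node.
At F: go left to J.
  At J: go left to W.
    W is a leaf — visit W.
  At J: go right to G.
    At G: go left to V.
      At V: no left child.
      At V: go right to K.
        K is a leaf — visit K.
      Visit V.
    At G: no right child.
    Visit G.
  Visit J.
At F: go right to U.
  At U: go left to A.
    At A: go left to B.
      At B: no left child.
      At B: go right to Z.
        Z is a leaf — visit Z.
      Visit B.
    At A: go right to C.
      At C: go left to M.
        M is a leaf — visit M.
      At C: no right child.
      Visit C.
    Visit A.
  At U: go right to L.
    L is a leaf — visit L.
  Visit U.
Visit F.
Full post-order sequence: W, K, V, G, J, Z, B, M, C, A, L, U, F.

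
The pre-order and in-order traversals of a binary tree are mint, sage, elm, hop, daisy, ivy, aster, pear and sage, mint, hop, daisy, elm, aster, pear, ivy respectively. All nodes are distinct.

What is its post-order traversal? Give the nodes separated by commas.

sage, daisy, hop, pear, aster, ivy, elm, mint

The first element of pre-order is the root; it splits in-order into left and right subtrees.
Root mint: left subtree has 1 node {sage}, right has 6 {hop, daisy, elm, aster, pear, ivy}.
  Root elm: left subtree has 2 nodes {hop, daisy}, right has 3 {aster, pear, ivy}.
    Root hop: left subtree has 0 nodes { }, right has 1 {daisy}.
    Root ivy: left subtree has 2 nodes {aster, pear}, right has 0 { }.
      Root aster: left subtree has 0 nodes { }, right has 1 {pear}.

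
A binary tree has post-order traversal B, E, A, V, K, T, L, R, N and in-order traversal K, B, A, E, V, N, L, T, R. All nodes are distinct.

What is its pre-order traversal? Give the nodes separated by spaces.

The last element of post-order is the root; it splits in-order into left and right subtrees.
Root N: left subtree has 5 nodes {K, B, A, E, V}, right has 3 {L, T, R}.
  Root K: left subtree has 0 nodes { }, right has 4 {B, A, E, V}.
    Root V: left subtree has 3 nodes {B, A, E}, right has 0 { }.
      Root A: left subtree has 1 node {B}, right has 1 {E}.
  Root R: left subtree has 2 nodes {L, T}, right has 0 { }.
    Root L: left subtree has 0 nodes { }, right has 1 {T}.

N K V A B E R L T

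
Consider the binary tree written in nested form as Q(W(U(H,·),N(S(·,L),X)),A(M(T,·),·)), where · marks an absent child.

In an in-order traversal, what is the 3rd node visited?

W

In-order visits the left subtree, then the node, then the right subtree.
At Q: go left to W.
  At W: go left to U.
    At U: go left to H.
      H is a leaf — visit H.
    Visit U.
    At U: no right child.
  Visit W.
  At W: go right to N.
    At N: go left to S.
      At S: no left child.
      Visit S.
      At S: go right to L.
        L is a leaf — visit L.
    Visit N.
    At N: go right to X.
      X is a leaf — visit X.
Visit Q.
At Q: go right to A.
  At A: go left to M.
    At M: go left to T.
      T is a leaf — visit T.
    Visit M.
    At M: no right child.
  Visit A.
  At A: no right child.
Full in-order sequence: H, U, W, S, L, N, X, Q, T, M, A.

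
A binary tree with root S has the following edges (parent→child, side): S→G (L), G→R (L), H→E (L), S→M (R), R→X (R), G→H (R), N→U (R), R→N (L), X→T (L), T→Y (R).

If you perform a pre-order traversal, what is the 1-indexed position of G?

2

Pre-order visits the node, then its left subtree, then its right subtree.
Visit S.
At S: go left to G.
  Visit G.
  At G: go left to R.
    Visit R.
    At R: go left to N.
      Visit N.
      At N: no left child.
      At N: go right to U.
        U is a leaf — visit U.
    At R: go right to X.
      Visit X.
      At X: go left to T.
        Visit T.
        At T: no left child.
        At T: go right to Y.
          Y is a leaf — visit Y.
      At X: no right child.
  At G: go right to H.
    Visit H.
    At H: go left to E.
      E is a leaf — visit E.
    At H: no right child.
At S: go right to M.
  M is a leaf — visit M.
Full pre-order sequence: S, G, R, N, U, X, T, Y, H, E, M.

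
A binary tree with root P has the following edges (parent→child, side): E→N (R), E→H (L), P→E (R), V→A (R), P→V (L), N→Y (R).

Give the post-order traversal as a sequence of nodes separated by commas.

Post-order visits the left subtree, then the right subtree, then the node.
At P: go left to V.
  At V: no left child.
  At V: go right to A.
    A is a leaf — visit A.
  Visit V.
At P: go right to E.
  At E: go left to H.
    H is a leaf — visit H.
  At E: go right to N.
    At N: no left child.
    At N: go right to Y.
      Y is a leaf — visit Y.
    Visit N.
  Visit E.
Visit P.

A, V, H, Y, N, E, P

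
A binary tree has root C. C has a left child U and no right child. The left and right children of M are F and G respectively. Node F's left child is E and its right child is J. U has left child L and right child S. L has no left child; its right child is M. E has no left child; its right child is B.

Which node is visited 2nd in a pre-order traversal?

U

Pre-order visits the node, then its left subtree, then its right subtree.
Visit C.
At C: go left to U.
  Visit U.
  At U: go left to L.
    Visit L.
    At L: no left child.
    At L: go right to M.
      Visit M.
      At M: go left to F.
        Visit F.
        At F: go left to E.
          Visit E.
          At E: no left child.
          At E: go right to B.
            B is a leaf — visit B.
        At F: go right to J.
          J is a leaf — visit J.
      At M: go right to G.
        G is a leaf — visit G.
  At U: go right to S.
    S is a leaf — visit S.
At C: no right child.
Full pre-order sequence: C, U, L, M, F, E, B, J, G, S.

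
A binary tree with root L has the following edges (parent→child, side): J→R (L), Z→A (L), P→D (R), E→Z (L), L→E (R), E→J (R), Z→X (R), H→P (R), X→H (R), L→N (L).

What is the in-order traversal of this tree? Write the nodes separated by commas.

In-order visits the left subtree, then the node, then the right subtree.
At L: go left to N.
  N is a leaf — visit N.
Visit L.
At L: go right to E.
  At E: go left to Z.
    At Z: go left to A.
      A is a leaf — visit A.
    Visit Z.
    At Z: go right to X.
      At X: no left child.
      Visit X.
      At X: go right to H.
        At H: no left child.
        Visit H.
        At H: go right to P.
          At P: no left child.
          Visit P.
          At P: go right to D.
            D is a leaf — visit D.
  Visit E.
  At E: go right to J.
    At J: go left to R.
      R is a leaf — visit R.
    Visit J.
    At J: no right child.

N, L, A, Z, X, H, P, D, E, R, J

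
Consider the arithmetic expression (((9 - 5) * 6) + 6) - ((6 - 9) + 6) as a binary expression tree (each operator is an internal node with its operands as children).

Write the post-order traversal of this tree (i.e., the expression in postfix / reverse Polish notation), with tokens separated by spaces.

Post-order on an expression tree gives postfix notation: for each operator, emit left operand, right operand, then the operator.

9 5 - 6 * 6 + 6 9 - 6 + -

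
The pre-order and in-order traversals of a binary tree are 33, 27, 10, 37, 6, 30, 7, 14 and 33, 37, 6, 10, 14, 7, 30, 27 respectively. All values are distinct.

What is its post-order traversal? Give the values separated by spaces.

6 37 14 7 30 10 27 33

The first element of pre-order is the root; it splits in-order into left and right subtrees.
Root 33: left subtree has 0 nodes { }, right has 7 {37, 6, 10, 14, 7, 30, 27}.
  Root 27: left subtree has 6 nodes {37, 6, 10, 14, 7, 30}, right has 0 { }.
    Root 10: left subtree has 2 nodes {37, 6}, right has 3 {14, 7, 30}.
      Root 37: left subtree has 0 nodes { }, right has 1 {6}.
      Root 30: left subtree has 2 nodes {14, 7}, right has 0 { }.
        Root 7: left subtree has 1 node {14}, right has 0 { }.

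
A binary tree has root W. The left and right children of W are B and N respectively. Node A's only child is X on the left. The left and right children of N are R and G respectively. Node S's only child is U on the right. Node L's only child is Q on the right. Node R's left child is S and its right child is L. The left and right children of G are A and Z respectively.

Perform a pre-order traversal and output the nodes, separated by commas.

Pre-order visits the node, then its left subtree, then its right subtree.
Visit W.
At W: go left to B.
  B is a leaf — visit B.
At W: go right to N.
  Visit N.
  At N: go left to R.
    Visit R.
    At R: go left to S.
      Visit S.
      At S: no left child.
      At S: go right to U.
        U is a leaf — visit U.
    At R: go right to L.
      Visit L.
      At L: no left child.
      At L: go right to Q.
        Q is a leaf — visit Q.
  At N: go right to G.
    Visit G.
    At G: go left to A.
      Visit A.
      At A: go left to X.
        X is a leaf — visit X.
      At A: no right child.
    At G: go right to Z.
      Z is a leaf — visit Z.

W, B, N, R, S, U, L, Q, G, A, X, Z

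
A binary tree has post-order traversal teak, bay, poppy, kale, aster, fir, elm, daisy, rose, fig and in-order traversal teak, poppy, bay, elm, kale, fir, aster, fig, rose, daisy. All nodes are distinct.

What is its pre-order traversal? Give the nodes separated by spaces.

fig elm poppy teak bay fir kale aster rose daisy

The last element of post-order is the root; it splits in-order into left and right subtrees.
Root fig: left subtree has 7 nodes {teak, poppy, bay, elm, kale, fir, aster}, right has 2 {rose, daisy}.
  Root elm: left subtree has 3 nodes {teak, poppy, bay}, right has 3 {kale, fir, aster}.
    Root poppy: left subtree has 1 node {teak}, right has 1 {bay}.
    Root fir: left subtree has 1 node {kale}, right has 1 {aster}.
  Root rose: left subtree has 0 nodes { }, right has 1 {daisy}.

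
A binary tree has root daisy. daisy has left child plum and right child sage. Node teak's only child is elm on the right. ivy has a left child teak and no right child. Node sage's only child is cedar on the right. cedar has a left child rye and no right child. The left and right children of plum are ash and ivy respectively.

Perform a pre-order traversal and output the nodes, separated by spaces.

daisy plum ash ivy teak elm sage cedar rye

Pre-order visits the node, then its left subtree, then its right subtree.
Visit daisy.
At daisy: go left to plum.
  Visit plum.
  At plum: go left to ash.
    ash is a leaf — visit ash.
  At plum: go right to ivy.
    Visit ivy.
    At ivy: go left to teak.
      Visit teak.
      At teak: no left child.
      At teak: go right to elm.
        elm is a leaf — visit elm.
    At ivy: no right child.
At daisy: go right to sage.
  Visit sage.
  At sage: no left child.
  At sage: go right to cedar.
    Visit cedar.
    At cedar: go left to rye.
      rye is a leaf — visit rye.
    At cedar: no right child.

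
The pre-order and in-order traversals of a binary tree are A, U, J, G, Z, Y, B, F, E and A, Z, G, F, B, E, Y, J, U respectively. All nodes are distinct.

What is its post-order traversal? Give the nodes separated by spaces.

Z F E B Y G J U A

The first element of pre-order is the root; it splits in-order into left and right subtrees.
Root A: left subtree has 0 nodes { }, right has 8 {Z, G, F, B, E, Y, J, U}.
  Root U: left subtree has 7 nodes {Z, G, F, B, E, Y, J}, right has 0 { }.
    Root J: left subtree has 6 nodes {Z, G, F, B, E, Y}, right has 0 { }.
      Root G: left subtree has 1 node {Z}, right has 4 {F, B, E, Y}.
        Root Y: left subtree has 3 nodes {F, B, E}, right has 0 { }.
          Root B: left subtree has 1 node {F}, right has 1 {E}.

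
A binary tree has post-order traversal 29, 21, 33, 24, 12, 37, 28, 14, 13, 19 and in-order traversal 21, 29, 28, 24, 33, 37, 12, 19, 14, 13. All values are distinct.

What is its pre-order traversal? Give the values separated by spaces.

19 28 21 29 37 24 33 12 13 14

The last element of post-order is the root; it splits in-order into left and right subtrees.
Root 19: left subtree has 7 nodes {21, 29, 28, 24, 33, 37, 12}, right has 2 {14, 13}.
  Root 28: left subtree has 2 nodes {21, 29}, right has 4 {24, 33, 37, 12}.
    Root 21: left subtree has 0 nodes { }, right has 1 {29}.
    Root 37: left subtree has 2 nodes {24, 33}, right has 1 {12}.
      Root 24: left subtree has 0 nodes { }, right has 1 {33}.
  Root 13: left subtree has 1 node {14}, right has 0 { }.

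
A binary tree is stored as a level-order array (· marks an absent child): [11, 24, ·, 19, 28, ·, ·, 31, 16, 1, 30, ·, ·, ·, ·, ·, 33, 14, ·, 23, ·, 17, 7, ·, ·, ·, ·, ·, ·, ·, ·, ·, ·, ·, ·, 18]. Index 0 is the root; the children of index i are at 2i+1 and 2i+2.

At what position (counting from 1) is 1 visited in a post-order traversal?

Post-order visits the left subtree, then the right subtree, then the node.
At 11: go left to 24.
  At 24: go left to 19.
    At 19: go left to 31.
      At 31: no left child.
      At 31: go right to 33.
        33 is a leaf — visit 33.
      Visit 31.
    At 19: go right to 16.
      At 16: go left to 14.
        At 14: go left to 18.
          18 is a leaf — visit 18.
        At 14: no right child.
        Visit 14.
      At 16: no right child.
      Visit 16.
    Visit 19.
  At 24: go right to 28.
    At 28: go left to 1.
      At 1: go left to 23.
        23 is a leaf — visit 23.
      At 1: no right child.
      Visit 1.
    At 28: go right to 30.
      At 30: go left to 17.
        17 is a leaf — visit 17.
      At 30: go right to 7.
        7 is a leaf — visit 7.
      Visit 30.
    Visit 28.
  Visit 24.
At 11: no right child.
Visit 11.
Full post-order sequence: 33, 31, 18, 14, 16, 19, 23, 1, 17, 7, 30, 28, 24, 11.

8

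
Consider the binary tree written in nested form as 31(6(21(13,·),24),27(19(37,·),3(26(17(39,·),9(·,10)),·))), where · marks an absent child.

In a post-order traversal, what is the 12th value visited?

3

Post-order visits the left subtree, then the right subtree, then the node.
At 31: go left to 6.
  At 6: go left to 21.
    At 21: go left to 13.
      13 is a leaf — visit 13.
    At 21: no right child.
    Visit 21.
  At 6: go right to 24.
    24 is a leaf — visit 24.
  Visit 6.
At 31: go right to 27.
  At 27: go left to 19.
    At 19: go left to 37.
      37 is a leaf — visit 37.
    At 19: no right child.
    Visit 19.
  At 27: go right to 3.
    At 3: go left to 26.
      At 26: go left to 17.
        At 17: go left to 39.
          39 is a leaf — visit 39.
        At 17: no right child.
        Visit 17.
      At 26: go right to 9.
        At 9: no left child.
        At 9: go right to 10.
          10 is a leaf — visit 10.
        Visit 9.
      Visit 26.
    At 3: no right child.
    Visit 3.
  Visit 27.
Visit 31.
Full post-order sequence: 13, 21, 24, 6, 37, 19, 39, 17, 10, 9, 26, 3, 27, 31.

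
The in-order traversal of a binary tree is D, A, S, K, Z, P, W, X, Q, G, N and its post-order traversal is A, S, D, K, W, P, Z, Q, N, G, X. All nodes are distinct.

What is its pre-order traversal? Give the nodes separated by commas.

X, Z, K, D, S, A, P, W, G, Q, N

The last element of post-order is the root; it splits in-order into left and right subtrees.
Root X: left subtree has 7 nodes {D, A, S, K, Z, P, W}, right has 3 {Q, G, N}.
  Root Z: left subtree has 4 nodes {D, A, S, K}, right has 2 {P, W}.
    Root K: left subtree has 3 nodes {D, A, S}, right has 0 { }.
      Root D: left subtree has 0 nodes { }, right has 2 {A, S}.
        Root S: left subtree has 1 node {A}, right has 0 { }.
    Root P: left subtree has 0 nodes { }, right has 1 {W}.
  Root G: left subtree has 1 node {Q}, right has 1 {N}.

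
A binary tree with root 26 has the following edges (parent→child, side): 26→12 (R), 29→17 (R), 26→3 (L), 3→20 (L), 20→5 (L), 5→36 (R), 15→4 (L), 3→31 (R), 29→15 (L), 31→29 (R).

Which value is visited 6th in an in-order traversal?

4

In-order visits the left subtree, then the node, then the right subtree.
At 26: go left to 3.
  At 3: go left to 20.
    At 20: go left to 5.
      At 5: no left child.
      Visit 5.
      At 5: go right to 36.
        36 is a leaf — visit 36.
    Visit 20.
    At 20: no right child.
  Visit 3.
  At 3: go right to 31.
    At 31: no left child.
    Visit 31.
    At 31: go right to 29.
      At 29: go left to 15.
        At 15: go left to 4.
          4 is a leaf — visit 4.
        Visit 15.
        At 15: no right child.
      Visit 29.
      At 29: go right to 17.
        17 is a leaf — visit 17.
Visit 26.
At 26: go right to 12.
  12 is a leaf — visit 12.
Full in-order sequence: 5, 36, 20, 3, 31, 4, 15, 29, 17, 26, 12.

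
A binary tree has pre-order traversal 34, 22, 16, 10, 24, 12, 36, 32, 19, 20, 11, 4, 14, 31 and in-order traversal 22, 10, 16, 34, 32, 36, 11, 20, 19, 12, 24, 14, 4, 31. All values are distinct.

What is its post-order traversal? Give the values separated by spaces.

The first element of pre-order is the root; it splits in-order into left and right subtrees.
Root 34: left subtree has 3 nodes {22, 10, 16}, right has 10 {32, 36, 11, 20, 19, 12, 24, 14, 4, 31}.
  Root 22: left subtree has 0 nodes { }, right has 2 {10, 16}.
    Root 16: left subtree has 1 node {10}, right has 0 { }.
  Root 24: left subtree has 6 nodes {32, 36, 11, 20, 19, 12}, right has 3 {14, 4, 31}.
    Root 12: left subtree has 5 nodes {32, 36, 11, 20, 19}, right has 0 { }.
      Root 36: left subtree has 1 node {32}, right has 3 {11, 20, 19}.
        Root 19: left subtree has 2 nodes {11, 20}, right has 0 { }.
          Root 20: left subtree has 1 node {11}, right has 0 { }.
    Root 4: left subtree has 1 node {14}, right has 1 {31}.

10 16 22 32 11 20 19 36 12 14 31 4 24 34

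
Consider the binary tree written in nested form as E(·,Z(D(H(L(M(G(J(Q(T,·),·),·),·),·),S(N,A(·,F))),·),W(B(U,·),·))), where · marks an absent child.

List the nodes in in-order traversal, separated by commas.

In-order visits the left subtree, then the node, then the right subtree.
At E: no left child.
Visit E.
At E: go right to Z.
  At Z: go left to D.
    At D: go left to H.
      At H: go left to L.
        At L: go left to M.
          At M: go left to G.
            At G: go left to J.
              At J: go left to Q.
                At Q: go left to T.
                  T is a leaf — visit T.
                Visit Q.
                At Q: no right child.
              Visit J.
              At J: no right child.
            Visit G.
            At G: no right child.
          Visit M.
          At M: no right child.
        Visit L.
        At L: no right child.
      Visit H.
      At H: go right to S.
        At S: go left to N.
          N is a leaf — visit N.
        Visit S.
        At S: go right to A.
          At A: no left child.
          Visit A.
          At A: go right to F.
            F is a leaf — visit F.
    Visit D.
    At D: no right child.
  Visit Z.
  At Z: go right to W.
    At W: go left to B.
      At B: go left to U.
        U is a leaf — visit U.
      Visit B.
      At B: no right child.
    Visit W.
    At W: no right child.

E, T, Q, J, G, M, L, H, N, S, A, F, D, Z, U, B, W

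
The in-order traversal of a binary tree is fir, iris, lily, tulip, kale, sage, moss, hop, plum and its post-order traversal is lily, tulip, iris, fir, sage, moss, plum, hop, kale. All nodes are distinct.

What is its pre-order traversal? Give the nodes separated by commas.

The last element of post-order is the root; it splits in-order into left and right subtrees.
Root kale: left subtree has 4 nodes {fir, iris, lily, tulip}, right has 4 {sage, moss, hop, plum}.
  Root fir: left subtree has 0 nodes { }, right has 3 {iris, lily, tulip}.
    Root iris: left subtree has 0 nodes { }, right has 2 {lily, tulip}.
      Root tulip: left subtree has 1 node {lily}, right has 0 { }.
  Root hop: left subtree has 2 nodes {sage, moss}, right has 1 {plum}.
    Root moss: left subtree has 1 node {sage}, right has 0 { }.

kale, fir, iris, tulip, lily, hop, moss, sage, plum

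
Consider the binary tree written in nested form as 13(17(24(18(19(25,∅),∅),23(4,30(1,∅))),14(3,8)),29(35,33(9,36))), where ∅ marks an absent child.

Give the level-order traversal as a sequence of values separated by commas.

13, 17, 29, 24, 14, 35, 33, 18, 23, 3, 8, 9, 36, 19, 4, 30, 25, 1

Level-order visits nodes level by level from the root, left to right within each level.
Level 0: 13
Level 1: 17, 29
Level 2: 24, 14, 35, 33
Level 3: 18, 23, 3, 8, 9, 36
Level 4: 19, 4, 30
Level 5: 25, 1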